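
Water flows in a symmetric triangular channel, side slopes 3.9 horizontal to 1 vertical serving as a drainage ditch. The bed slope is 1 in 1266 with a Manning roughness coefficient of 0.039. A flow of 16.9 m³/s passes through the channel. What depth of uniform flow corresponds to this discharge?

y_n = 2.35 m

Manning's equation rearranged: A R^(2/3) = nQ / (1·√S) = 0.039 × 16.9 / (√0.0007899) = 23.45.
Trying y = 1.95 m: A R^(2/3) = 14.28 — too small.
Trying y = 2.75 m: A R^(2/3) = 35.7 — too large.
Trying y = 2.35 m: A R^(2/3) = 23.48 — close enough.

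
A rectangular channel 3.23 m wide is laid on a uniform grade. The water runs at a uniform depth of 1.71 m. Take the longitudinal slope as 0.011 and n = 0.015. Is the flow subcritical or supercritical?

Flow area A = b·y = 3.23 × 1.71 = 5.523 m². Wetted perimeter P = b + 2y = 3.23 + 2×1.71 = 6.65 m.
Hydraulic radius R = A/P = 5.523/6.65 = 0.8306 m.
V = (1/n) R^(2/3) √S = (1/0.015) × 0.8306^(2/3) × √0.011 = 6.178 m/s. Hydraulic depth D_h = A/T = 5.523/3.23 = 1.71 m.
Froude number Fr = V/√(g·D_h) = 6.178/√(9.81×1.71) = 1.51, which is greater than 1, so the flow is supercritical.

supercritical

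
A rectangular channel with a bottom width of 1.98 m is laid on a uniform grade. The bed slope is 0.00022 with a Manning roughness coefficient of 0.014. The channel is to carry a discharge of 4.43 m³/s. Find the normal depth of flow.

y_n = 2.63 m

Manning's equation rearranged: A R^(2/3) = nQ / (1·√S) = 0.014 × 4.43 / (√0.00022) = 4.181.
At y = 1.82 m: A R^(2/3) = 2.68 — low.
At y = 2.98 m: A R^(2/3) = 4.841 — high.
At y = 2.63 m: A R^(2/3) = 4.18 — close enough.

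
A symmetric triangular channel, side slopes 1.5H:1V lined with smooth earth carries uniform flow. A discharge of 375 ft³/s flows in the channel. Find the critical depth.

y_c = 5.22 ft

At critical depth, Q² T / (g A³) = 1, i.e. A³/T = Q²/g = 375²/32.2 = 4367.
Trying y = 5.9 ft: A³/T = 8043 — high.
Trying y = 5.22 ft: A³/T = 4360 — ≈ 4367.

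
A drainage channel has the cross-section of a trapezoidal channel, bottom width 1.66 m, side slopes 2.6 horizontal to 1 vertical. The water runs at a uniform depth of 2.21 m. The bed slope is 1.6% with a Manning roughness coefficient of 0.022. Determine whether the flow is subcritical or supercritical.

supercritical

With bottom width b = 1.66 m and side slope z = 2.6: A = (b + zy)y = (1.66 + 2.6×2.21)×2.21 = 16.37 m²; P = b + 2y√(1+z²) = 1.66 + 2×2.21×2.786 = 13.97 m.
Hydraulic radius R = A/P = 16.37/13.97 = 1.171 m.
V = (1/n) R^(2/3) √S = (1/0.022) × 1.171^(2/3) × √0.016 = 6.389 m/s. Hydraulic depth D_h = A/T = 16.37/13.15 = 1.244 m.
Froude number Fr = V/√(g·D_h) = 6.389/√(9.81×1.244) = 1.83, which is greater than 1, so the flow is supercritical.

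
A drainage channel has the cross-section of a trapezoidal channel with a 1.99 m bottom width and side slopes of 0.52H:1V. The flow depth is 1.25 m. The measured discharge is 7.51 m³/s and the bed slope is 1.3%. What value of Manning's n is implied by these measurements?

n = 0.039

With bottom width b = 1.99 m and side slope z = 0.52: A = (b + zy)y = (1.99 + 0.52×1.25)×1.25 = 3.3 m²; P = b + 2y√(1+z²) = 1.99 + 2×1.25×1.127 = 4.808 m.
Hydraulic radius R = A/P = 3.3/4.808 = 0.6864 m.
Rearranging Manning's equation: n = (1/Q) A R^(2/3) S^(1/2) = (1/7.51) × 3.3 × 0.6864^(2/3) × √0.013 = 0.039.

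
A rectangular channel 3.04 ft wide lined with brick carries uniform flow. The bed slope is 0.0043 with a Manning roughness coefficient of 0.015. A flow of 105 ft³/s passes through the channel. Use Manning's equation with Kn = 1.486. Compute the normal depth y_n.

y_n = 4.83 ft

Manning's equation rearranged: A R^(2/3) = nQ / (1.486·√S) = 0.015 × 105 / (1.486 × √0.0043) = 16.16.
At y = 4.24 ft: A R^(2/3) = 13.89 — low.
At y = 4.83 ft: A R^(2/3) = 16.17 — matches.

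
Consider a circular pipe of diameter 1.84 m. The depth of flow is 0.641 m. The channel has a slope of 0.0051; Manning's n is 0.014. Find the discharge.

Q = 2.11 m³/s

For a circular section of diameter D = 1.84 m at depth y = 0.641 m, the central angle is θ = 2 arccos(1 − 2y/D) = 2.525 rad. Then A = (D²/8)(θ − sin θ) = 0.8241 m² and P = Dθ/2 = 2.323 m.
Hydraulic radius R = A/P = 0.8241/2.323 = 0.3547 m.
Manning's equation: Q = (1/n) A R^(2/3) S^(1/2) = (1/0.014) × 0.8241 × 0.3547^(2/3) × 0.0051^(1/2) = 2.11 m³/s.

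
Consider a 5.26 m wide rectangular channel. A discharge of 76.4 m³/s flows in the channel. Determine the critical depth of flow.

y_c = 2.78 m

For a rectangular channel, critical depth y_c = (q²/g)^(1/3) where q = Q/b = 76.4/5.26 = 14.52 m²/s.
So y_c = (14.52²/9.81)^(1/3) = 2.78 m.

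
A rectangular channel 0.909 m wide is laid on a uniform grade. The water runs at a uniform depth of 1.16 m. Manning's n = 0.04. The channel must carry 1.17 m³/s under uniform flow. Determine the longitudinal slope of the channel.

S = 0.00876

Flow area A = b·y = 0.909 × 1.16 = 1.054 m². Wetted perimeter P = b + 2y = 0.909 + 2×1.16 = 3.229 m.
Hydraulic radius R = A/P = 1.054/3.229 = 0.3266 m.
From Manning's equation, S = [nQ / (1 A R^(2/3))]² = [0.04 × 1.17 / (1 × 1.054 × 0.3266^(2/3))]² = 0.00876.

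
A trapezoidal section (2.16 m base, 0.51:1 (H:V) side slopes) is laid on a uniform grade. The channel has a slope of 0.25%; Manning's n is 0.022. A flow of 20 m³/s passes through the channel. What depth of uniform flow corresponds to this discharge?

Manning's equation rearranged: A R^(2/3) = nQ / (1·√S) = 0.022 × 20 / (√0.0025) = 8.8.
Trying y = 1.9 m: A R^(2/3) = 5.645 — too small.
Trying y = 2.44 m: A R^(2/3) = 8.785 — ≈ 8.8.

y_n = 2.44 m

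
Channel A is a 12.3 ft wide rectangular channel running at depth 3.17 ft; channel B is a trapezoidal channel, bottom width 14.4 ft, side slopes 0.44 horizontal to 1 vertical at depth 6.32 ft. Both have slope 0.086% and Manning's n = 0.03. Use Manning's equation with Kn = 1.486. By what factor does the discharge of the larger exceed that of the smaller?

Channel A: Flow area A = b·y = 12.3 × 3.17 = 38.99 ft². Wetted perimeter P = b + 2y = 12.3 + 2×3.17 = 18.64 ft. Hydraulic radius R = A/P = 38.99/18.64 = 2.092 ft. Q_A = (1.486/0.03)·38.99·2.092^(2/3)·√0.00086 = 92.64 ft³/s.
Channel B: With bottom width b = 14.4 ft and side slope z = 0.44: A = (b + zy)y = (14.4 + 0.44×6.32)×6.32 = 108.6 ft²; P = b + 2y√(1+z²) = 14.4 + 2×6.32×1.093 = 28.21 ft. Hydraulic radius R = A/P = 108.6/28.21 = 3.849 ft. Q_B = (1.486/0.03)·108.6·3.849^(2/3)·√0.00086 = 387.4 ft³/s.
The larger discharge is 387.4 ft³/s and the smaller is 92.64 ft³/s; the ratio is 4.18.

4.18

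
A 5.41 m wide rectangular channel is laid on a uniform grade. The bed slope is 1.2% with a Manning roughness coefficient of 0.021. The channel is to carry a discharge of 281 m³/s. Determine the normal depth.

Manning's equation rearranged: A R^(2/3) = nQ / (1·√S) = 0.021 × 281 / (√0.012) = 53.87.
Trying y = 8.25 m: A R^(2/3) = 71.72 — over.
Trying y = 5.58 m: A R^(2/3) = 45.03 — short.
Trying y = 6.47 m: A R^(2/3) = 53.84 — matches.

y_n = 6.47 m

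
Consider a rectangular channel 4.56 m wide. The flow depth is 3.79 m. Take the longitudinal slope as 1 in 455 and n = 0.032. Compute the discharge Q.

Flow area A = b·y = 4.56 × 3.79 = 17.28 m². Wetted perimeter P = b + 2y = 4.56 + 2×3.79 = 12.14 m.
Hydraulic radius R = A/P = 17.28/12.14 = 1.424 m.
Manning's equation: Q = (1/n) A R^(2/3) S^(1/2) = (1/0.032) × 17.28 × 1.424^(2/3) × 0.002198^(1/2) = 32 m³/s.

Q = 32 m³/s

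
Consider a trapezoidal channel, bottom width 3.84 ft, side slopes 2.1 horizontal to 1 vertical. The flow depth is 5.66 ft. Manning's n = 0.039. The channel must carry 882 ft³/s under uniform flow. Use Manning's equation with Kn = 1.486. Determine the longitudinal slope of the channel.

S = 0.016

With bottom width b = 3.84 ft and side slope z = 2.1: A = (b + zy)y = (3.84 + 2.1×5.66)×5.66 = 89.01 ft²; P = b + 2y√(1+z²) = 3.84 + 2×5.66×2.326 = 30.17 ft.
Hydraulic radius R = A/P = 89.01/30.17 = 2.95 ft.
From Manning's equation, S = [nQ / (1.486 A R^(2/3))]² = [0.039 × 882 / (1.486 × 89.01 × 2.95^(2/3))]² = 0.016.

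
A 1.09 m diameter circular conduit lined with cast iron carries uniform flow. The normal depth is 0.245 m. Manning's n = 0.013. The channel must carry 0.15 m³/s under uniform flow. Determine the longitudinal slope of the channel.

S = 0.00201

For a circular section of diameter D = 1.09 m at depth y = 0.245 m, the central angle is θ = 2 arccos(1 − 2y/D) = 1.976 rad. Then A = (D²/8)(θ − sin θ) = 0.1569 m² and P = Dθ/2 = 1.077 m.
Hydraulic radius R = A/P = 0.1569/1.077 = 0.1457 m.
From Manning's equation, S = [nQ / (1 A R^(2/3))]² = [0.013 × 0.15 / (1 × 0.1569 × 0.1457^(2/3))]² = 0.00201.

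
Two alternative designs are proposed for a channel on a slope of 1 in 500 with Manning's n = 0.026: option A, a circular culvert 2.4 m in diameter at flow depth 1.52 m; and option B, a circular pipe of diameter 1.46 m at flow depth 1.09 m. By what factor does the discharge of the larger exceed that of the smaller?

Channel A: For a circular section of diameter D = 2.4 m at depth y = 1.52 m, the central angle is θ = 2 arccos(1 − 2y/D) = 3.681 rad. Then A = (D²/8)(θ − sin θ) = 3.021 m² and P = Dθ/2 = 4.418 m. Hydraulic radius R = A/P = 3.021/4.418 = 0.6838 m. Q_A = (1/0.026)·3.021·0.6838^(2/3)·√0.002 = 4.033 m³/s.
Channel B: For a circular section of diameter D = 1.46 m at depth y = 1.09 m, the central angle is θ = 2 arccos(1 − 2y/D) = 4.173 rad. Then A = (D²/8)(θ − sin θ) = 1.341 m² and P = Dθ/2 = 3.046 m. Hydraulic radius R = A/P = 1.341/3.046 = 0.44 m. Q_B = (1/0.026)·1.341·0.44^(2/3)·√0.002 = 1.334 m³/s.
The larger discharge is 4.033 m³/s and the smaller is 1.334 m³/s; the ratio is 3.02.

3.02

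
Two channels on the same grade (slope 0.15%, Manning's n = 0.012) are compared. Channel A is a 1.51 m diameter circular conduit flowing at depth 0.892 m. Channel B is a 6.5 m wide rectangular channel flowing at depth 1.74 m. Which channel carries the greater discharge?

Channel A: For a circular section of diameter D = 1.51 m at depth y = 0.892 m, the central angle is θ = 2 arccos(1 − 2y/D) = 3.507 rad. Then A = (D²/8)(θ − sin θ) = 1.101 m² and P = Dθ/2 = 2.647 m. Hydraulic radius R = A/P = 1.101/2.647 = 0.4159 m. Q_A = (1/0.012)·1.101·0.4159^(2/3)·√0.0015 = 1.98 m³/s.
Channel B: Flow area A = b·y = 6.5 × 1.74 = 11.31 m². Wetted perimeter P = b + 2y = 6.5 + 2×1.74 = 9.98 m. Hydraulic radius R = A/P = 11.31/9.98 = 1.133 m. Q_B = (1/0.012)·11.31·1.133^(2/3)·√0.0015 = 39.68 m³/s.
Q_A = 1.98 m³/s vs Q_B = 39.68 m³/s, so channel B carries more.

channel B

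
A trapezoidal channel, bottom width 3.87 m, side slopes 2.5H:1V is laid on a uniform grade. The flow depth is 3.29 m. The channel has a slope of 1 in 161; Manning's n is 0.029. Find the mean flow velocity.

V = 4.09 m/s

With bottom width b = 3.87 m and side slope z = 2.5: A = (b + zy)y = (3.87 + 2.5×3.29)×3.29 = 39.79 m²; P = b + 2y√(1+z²) = 3.87 + 2×3.29×2.693 = 21.59 m.
Hydraulic radius R = A/P = 39.79/21.59 = 1.843 m.
From Manning's equation, V = (1/n) R^(2/3) S^(1/2) = (1/0.029) × 1.843^(2/3) × 0.006211^(1/2) = 4.09 m/s.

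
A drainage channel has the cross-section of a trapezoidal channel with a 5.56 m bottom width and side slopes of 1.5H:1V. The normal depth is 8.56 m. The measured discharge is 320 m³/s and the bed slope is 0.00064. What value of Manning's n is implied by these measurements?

n = 0.033

With bottom width b = 5.56 m and side slope z = 1.5: A = (b + zy)y = (5.56 + 1.5×8.56)×8.56 = 157.5 m²; P = b + 2y√(1+z²) = 5.56 + 2×8.56×1.803 = 36.42 m.
Hydraulic radius R = A/P = 157.5/36.42 = 4.324 m.
Rearranging Manning's equation: n = (1/Q) A R^(2/3) S^(1/2) = (1/320) × 157.5 × 4.324^(2/3) × √0.00064 = 0.033.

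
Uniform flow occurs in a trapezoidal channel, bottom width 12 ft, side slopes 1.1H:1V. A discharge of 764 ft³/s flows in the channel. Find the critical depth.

y_c = 4.36 ft

At critical depth, Q² T / (g A³) = 1, i.e. A³/T = Q²/g = 764²/32.2 = 18130.
At y = 4.94 ft: A³/T = 27930 — over.
At y = 3.56 ft: A³/T = 9172 — short.
At y = 4.36 ft: A³/T = 18190 — matches.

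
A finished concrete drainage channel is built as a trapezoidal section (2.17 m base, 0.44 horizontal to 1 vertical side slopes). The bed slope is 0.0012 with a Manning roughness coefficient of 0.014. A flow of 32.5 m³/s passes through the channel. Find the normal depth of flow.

y_n = 3.18 m

Manning's equation rearranged: A R^(2/3) = nQ / (1·√S) = 0.014 × 32.5 / (√0.0012) = 13.13.
At y = 2.77 m: A R^(2/3) = 10.25 — low.
At y = 3.97 m: A R^(2/3) = 19.77 — high.
At y = 3.18 m: A R^(2/3) = 13.13 — matches.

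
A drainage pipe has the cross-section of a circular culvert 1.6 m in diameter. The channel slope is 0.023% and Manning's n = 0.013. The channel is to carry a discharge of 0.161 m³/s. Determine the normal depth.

y_n = 0.384 m

Manning's equation rearranged: A R^(2/3) = nQ / (1·√S) = 0.013 × 0.161 / (√0.00023) = 0.138.
Trying y = 0.473 m: A R^(2/3) = 0.2078 — high.
Trying y = 0.31 m: A R^(2/3) = 0.08963 — low.
Trying y = 0.384 m: A R^(2/3) = 0.1379 — ≈ 0.138.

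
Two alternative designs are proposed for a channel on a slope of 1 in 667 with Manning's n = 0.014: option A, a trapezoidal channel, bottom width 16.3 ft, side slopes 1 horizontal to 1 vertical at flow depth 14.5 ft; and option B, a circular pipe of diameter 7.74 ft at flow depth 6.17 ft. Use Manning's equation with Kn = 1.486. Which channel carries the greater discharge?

channel A

Channel A: With bottom width b = 16.3 ft and side slope z = 1: A = (b + zy)y = (16.3 + 1×14.5)×14.5 = 446.6 ft²; P = b + 2y√(1+z²) = 16.3 + 2×14.5×1.414 = 57.31 ft. Hydraulic radius R = A/P = 446.6/57.31 = 7.792 ft. Q_A = (1.486/0.014)·446.6·7.792^(2/3)·√0.001499 = 7214 ft³/s.
Channel B: For a circular section of diameter D = 7.74 ft at depth y = 6.17 ft, the central angle is θ = 2 arccos(1 − 2y/D) = 4.414 rad. Then A = (D²/8)(θ − sin θ) = 40.22 ft² and P = Dθ/2 = 17.08 ft. Hydraulic radius R = A/P = 40.22/17.08 = 2.354 ft. Q_B = (1.486/0.014)·40.22·2.354^(2/3)·√0.001499 = 292.5 ft³/s.
Q_A = 7214 ft³/s vs Q_B = 292.5 ft³/s, so channel A carries more.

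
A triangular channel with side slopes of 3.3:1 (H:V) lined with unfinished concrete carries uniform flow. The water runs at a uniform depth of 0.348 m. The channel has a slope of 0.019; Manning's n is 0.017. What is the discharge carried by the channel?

Q = 0.981 m³/s

For a triangular section with side slope z = 3.3: A = zy² = 3.3×0.348² = 0.3996 m²; P = 2y√(1+z²) = 2×0.348×3.448 = 2.4 m.
Hydraulic radius R = A/P = 0.3996/2.4 = 0.1665 m.
Manning's equation: Q = (1/n) A R^(2/3) S^(1/2) = (1/0.017) × 0.3996 × 0.1665^(2/3) × 0.019^(1/2) = 0.981 m³/s.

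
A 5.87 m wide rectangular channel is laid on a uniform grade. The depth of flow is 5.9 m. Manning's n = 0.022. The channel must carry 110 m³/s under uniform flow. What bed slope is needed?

S = 0.00199

Flow area A = b·y = 5.87 × 5.9 = 34.63 m². Wetted perimeter P = b + 2y = 5.87 + 2×5.9 = 17.67 m.
Hydraulic radius R = A/P = 34.63/17.67 = 1.96 m.
From Manning's equation, S = [nQ / (1 A R^(2/3))]² = [0.022 × 110 / (1 × 34.63 × 1.96^(2/3))]² = 0.00199.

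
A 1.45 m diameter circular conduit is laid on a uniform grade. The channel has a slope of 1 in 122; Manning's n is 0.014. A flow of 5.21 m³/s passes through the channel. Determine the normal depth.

Manning's equation rearranged: A R^(2/3) = nQ / (1·√S) = 0.014 × 5.21 / (√0.008197) = 0.8056.
Try y = 1.28 m: A R^(2/3) = 0.8865 — too large.
Try y = 0.922 m: A R^(2/3) = 0.6152 — too small.
Try y = 1.14 m: A R^(2/3) = 0.8063 — matches.

y_n = 1.14 m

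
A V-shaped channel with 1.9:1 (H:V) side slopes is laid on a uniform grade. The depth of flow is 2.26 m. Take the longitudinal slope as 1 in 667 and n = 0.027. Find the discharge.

For a triangular section with side slope z = 1.9: A = zy² = 1.9×2.26² = 9.704 m²; P = 2y√(1+z²) = 2×2.26×2.147 = 9.705 m.
Hydraulic radius R = A/P = 9.704/9.705 = 1 m.
Manning's equation: Q = (1/n) A R^(2/3) S^(1/2) = (1/0.027) × 9.704 × 1^(2/3) × 0.001499^(1/2) = 13.9 m³/s.

Q = 13.9 m³/s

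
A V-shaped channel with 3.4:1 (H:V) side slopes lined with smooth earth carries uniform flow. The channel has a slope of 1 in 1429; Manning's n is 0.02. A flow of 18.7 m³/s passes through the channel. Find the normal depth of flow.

Manning's equation rearranged: A R^(2/3) = nQ / (1·√S) = 0.02 × 18.7 / (√0.0006998) = 14.14.
Trying y = 2.42 m: A R^(2/3) = 21.99 — over.
Trying y = 1.51 m: A R^(2/3) = 6.252 — short.
Trying y = 2.05 m: A R^(2/3) = 14.13 — ≈ 14.14.

y_n = 2.05 m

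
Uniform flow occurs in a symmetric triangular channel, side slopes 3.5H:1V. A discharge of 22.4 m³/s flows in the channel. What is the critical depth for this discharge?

y_c = 1.53 m

At critical depth, Q² T / (g A³) = 1, i.e. A³/T = Q²/g = 22.4²/9.81 = 51.15.
Try y = 1.74 m: A³/T = 97.69 — too large.
Try y = 1.53 m: A³/T = 51.35 — close enough.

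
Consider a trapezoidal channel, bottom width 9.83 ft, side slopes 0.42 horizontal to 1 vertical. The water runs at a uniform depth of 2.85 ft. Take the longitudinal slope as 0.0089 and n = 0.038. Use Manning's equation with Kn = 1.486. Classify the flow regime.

With bottom width b = 9.83 ft and side slope z = 0.42: A = (b + zy)y = (9.83 + 0.42×2.85)×2.85 = 31.43 ft²; P = b + 2y√(1+z²) = 9.83 + 2×2.85×1.085 = 16.01 ft.
Hydraulic radius R = A/P = 31.43/16.01 = 1.963 ft.
V = (1.486/n) R^(2/3) √S = (1.486/0.038) × 1.963^(2/3) × √0.0089 = 5.783 ft/s. Hydraulic depth D_h = A/T = 31.43/12.22 = 2.571 ft.
Froude number Fr = V/√(g·D_h) = 5.783/√(32.2×2.571) = 0.636, which is less than 1, so the flow is subcritical.

subcritical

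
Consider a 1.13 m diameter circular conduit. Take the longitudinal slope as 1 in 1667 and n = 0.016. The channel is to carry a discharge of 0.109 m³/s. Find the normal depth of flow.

y_n = 0.31 m

Manning's equation rearranged: A R^(2/3) = nQ / (1·√S) = 0.016 × 0.109 / (√0.0005999) = 0.07121.
Try y = 0.261 m: A R^(2/3) = 0.05052 — low.
Try y = 0.345 m: A R^(2/3) = 0.08747 — high.
Try y = 0.31 m: A R^(2/3) = 0.07103 — close enough.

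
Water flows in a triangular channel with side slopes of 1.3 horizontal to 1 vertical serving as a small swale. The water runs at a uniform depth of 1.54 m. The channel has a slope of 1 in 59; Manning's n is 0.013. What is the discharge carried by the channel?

For a triangular section with side slope z = 1.3: A = zy² = 1.3×1.54² = 3.083 m²; P = 2y√(1+z²) = 2×1.54×1.64 = 5.052 m.
Hydraulic radius R = A/P = 3.083/5.052 = 0.6103 m.
Manning's equation: Q = (1/n) A R^(2/3) S^(1/2) = (1/0.013) × 3.083 × 0.6103^(2/3) × 0.01695^(1/2) = 22.2 m³/s.

Q = 22.2 m³/s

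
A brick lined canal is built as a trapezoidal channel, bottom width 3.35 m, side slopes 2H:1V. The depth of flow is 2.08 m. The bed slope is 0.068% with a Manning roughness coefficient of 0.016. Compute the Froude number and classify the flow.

With bottom width b = 3.35 m and side slope z = 2: A = (b + zy)y = (3.35 + 2×2.08)×2.08 = 15.62 m²; P = b + 2y√(1+z²) = 3.35 + 2×2.08×2.236 = 12.65 m.
Hydraulic radius R = A/P = 15.62/12.65 = 1.235 m.
V = (1/n) R^(2/3) √S = (1/0.016) × 1.235^(2/3) × √0.00068 = 1.876 m/s. Hydraulic depth D_h = A/T = 15.62/11.67 = 1.339 m.
Froude number Fr = V/√(g·D_h) = 1.876/√(9.81×1.339) = 0.518, which is less than 1, so the flow is subcritical.

subcritical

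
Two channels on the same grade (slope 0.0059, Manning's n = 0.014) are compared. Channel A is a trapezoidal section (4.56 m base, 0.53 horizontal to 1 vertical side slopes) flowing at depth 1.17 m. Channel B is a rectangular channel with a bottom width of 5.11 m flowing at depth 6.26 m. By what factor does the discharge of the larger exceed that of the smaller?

Channel A: With bottom width b = 4.56 m and side slope z = 0.53: A = (b + zy)y = (4.56 + 0.53×1.17)×1.17 = 6.061 m²; P = b + 2y√(1+z²) = 4.56 + 2×1.17×1.132 = 7.208 m. Hydraulic radius R = A/P = 6.061/7.208 = 0.8408 m. Q_A = (1/0.014)·6.061·0.8408^(2/3)·√0.0059 = 29.62 m³/s.
Channel B: Flow area A = b·y = 5.11 × 6.26 = 31.99 m². Wetted perimeter P = b + 2y = 5.11 + 2×6.26 = 17.63 m. Hydraulic radius R = A/P = 31.99/17.63 = 1.814 m. Q_B = (1/0.014)·31.99·1.814^(2/3)·√0.0059 = 261.1 m³/s.
The larger discharge is 261.1 m³/s and the smaller is 29.62 m³/s; the ratio is 8.81.

8.81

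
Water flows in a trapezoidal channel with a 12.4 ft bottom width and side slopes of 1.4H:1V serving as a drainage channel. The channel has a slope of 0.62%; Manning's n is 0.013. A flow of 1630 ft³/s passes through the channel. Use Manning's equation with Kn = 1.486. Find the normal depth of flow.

y_n = 4.57 ft

Manning's equation rearranged: A R^(2/3) = nQ / (1.486·√S) = 0.013 × 1630 / (1.486 × √0.0062) = 181.1.
At y = 3.44 ft: A R^(2/3) = 107.4 — short.
At y = 5.84 ft: A R^(2/3) = 287.4 — over.
At y = 4.57 ft: A R^(2/3) = 180.8 — ≈ 181.1.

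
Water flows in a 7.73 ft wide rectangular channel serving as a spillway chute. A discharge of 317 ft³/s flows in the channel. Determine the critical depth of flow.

For a rectangular channel, critical depth y_c = (q²/g)^(1/3) where q = Q/b = 317/7.73 = 41.01 ft²/s.
So y_c = (41.01²/32.2)^(1/3) = 3.74 ft.

y_c = 3.74 ft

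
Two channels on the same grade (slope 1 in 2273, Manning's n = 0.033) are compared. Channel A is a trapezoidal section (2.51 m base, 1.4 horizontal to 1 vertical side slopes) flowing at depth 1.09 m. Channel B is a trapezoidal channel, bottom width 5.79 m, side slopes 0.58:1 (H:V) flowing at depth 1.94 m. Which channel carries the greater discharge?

Channel A: With bottom width b = 2.51 m and side slope z = 1.4: A = (b + zy)y = (2.51 + 1.4×1.09)×1.09 = 4.399 m²; P = b + 2y√(1+z²) = 2.51 + 2×1.09×1.72 = 6.261 m. Hydraulic radius R = A/P = 4.399/6.261 = 0.7027 m. Q_A = (1/0.033)·4.399·0.7027^(2/3)·√0.0004399 = 2.21 m³/s.
Channel B: With bottom width b = 5.79 m and side slope z = 0.58: A = (b + zy)y = (5.79 + 0.58×1.94)×1.94 = 13.42 m²; P = b + 2y√(1+z²) = 5.79 + 2×1.94×1.156 = 10.28 m. Hydraulic radius R = A/P = 13.42/10.28 = 1.306 m. Q_B = (1/0.033)·13.42·1.306^(2/3)·√0.0004399 = 10.19 m³/s.
Q_A = 2.21 m³/s vs Q_B = 10.19 m³/s, so channel B carries more.

channel B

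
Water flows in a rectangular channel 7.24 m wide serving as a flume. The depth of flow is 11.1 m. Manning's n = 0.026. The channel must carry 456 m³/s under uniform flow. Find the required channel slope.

Flow area A = b·y = 7.24 × 11.1 = 80.36 m². Wetted perimeter P = b + 2y = 7.24 + 2×11.1 = 29.44 m.
Hydraulic radius R = A/P = 80.36/29.44 = 2.73 m.
From Manning's equation, S = [nQ / (1 A R^(2/3))]² = [0.026 × 456 / (1 × 80.36 × 2.73^(2/3))]² = 0.0057.

S = 0.0057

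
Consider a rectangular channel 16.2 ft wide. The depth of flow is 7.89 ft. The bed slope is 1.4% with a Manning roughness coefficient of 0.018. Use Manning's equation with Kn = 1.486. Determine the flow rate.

Q = 3140 ft³/s

Flow area A = b·y = 16.2 × 7.89 = 127.8 ft². Wetted perimeter P = b + 2y = 16.2 + 2×7.89 = 31.98 ft.
Hydraulic radius R = A/P = 127.8/31.98 = 3.997 ft.
Manning's equation: Q = (1.486/n) A R^(2/3) S^(1/2) = (1.486/0.018) × 127.8 × 3.997^(2/3) × 0.014^(1/2) = 3140 ft³/s.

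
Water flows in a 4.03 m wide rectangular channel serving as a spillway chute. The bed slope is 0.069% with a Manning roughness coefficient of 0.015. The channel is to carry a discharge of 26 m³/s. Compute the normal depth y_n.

y_n = 3.2 m

Manning's equation rearranged: A R^(2/3) = nQ / (1·√S) = 0.015 × 26 / (√0.00069) = 14.85.
At y = 3.56 m: A R^(2/3) = 16.97 — high.
At y = 2.71 m: A R^(2/3) = 12.03 — low.
At y = 3.2 m: A R^(2/3) = 14.86 — matches.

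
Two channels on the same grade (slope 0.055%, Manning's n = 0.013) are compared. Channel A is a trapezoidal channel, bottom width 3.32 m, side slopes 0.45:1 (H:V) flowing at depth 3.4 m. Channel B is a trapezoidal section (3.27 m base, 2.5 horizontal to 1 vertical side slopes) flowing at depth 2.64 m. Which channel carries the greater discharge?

channel B

Channel A: With bottom width b = 3.32 m and side slope z = 0.45: A = (b + zy)y = (3.32 + 0.45×3.4)×3.4 = 16.49 m²; P = b + 2y√(1+z²) = 3.32 + 2×3.4×1.097 = 10.78 m. Hydraulic radius R = A/P = 16.49/10.78 = 1.53 m. Q_A = (1/0.013)·16.49·1.53^(2/3)·√0.00055 = 39.5 m³/s.
Channel B: With bottom width b = 3.27 m and side slope z = 2.5: A = (b + zy)y = (3.27 + 2.5×2.64)×2.64 = 26.06 m²; P = b + 2y√(1+z²) = 3.27 + 2×2.64×2.693 = 17.49 m. Hydraulic radius R = A/P = 26.06/17.49 = 1.49 m. Q_B = (1/0.013)·26.06·1.49^(2/3)·√0.00055 = 61.32 m³/s.
Q_A = 39.5 m³/s vs Q_B = 61.32 m³/s, so channel B carries more.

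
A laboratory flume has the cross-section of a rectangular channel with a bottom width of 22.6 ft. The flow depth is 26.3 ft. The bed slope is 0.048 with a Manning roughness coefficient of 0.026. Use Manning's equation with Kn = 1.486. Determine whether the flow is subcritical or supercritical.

Flow area A = b·y = 22.6 × 26.3 = 594.4 ft². Wetted perimeter P = b + 2y = 22.6 + 2×26.3 = 75.2 ft.
Hydraulic radius R = A/P = 594.4/75.2 = 7.904 ft.
V = (1.486/n) R^(2/3) √S = (1.486/0.026) × 7.904^(2/3) × √0.048 = 49.69 ft/s. Hydraulic depth D_h = A/T = 594.4/22.6 = 26.3 ft.
Froude number Fr = V/√(g·D_h) = 49.69/√(32.2×26.3) = 1.71, which is greater than 1, so the flow is supercritical.

supercritical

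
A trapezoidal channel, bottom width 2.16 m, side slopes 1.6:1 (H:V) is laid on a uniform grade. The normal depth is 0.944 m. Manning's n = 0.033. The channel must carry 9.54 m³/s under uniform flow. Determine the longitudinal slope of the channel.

With bottom width b = 2.16 m and side slope z = 1.6: A = (b + zy)y = (2.16 + 1.6×0.944)×0.944 = 3.465 m²; P = b + 2y√(1+z²) = 2.16 + 2×0.944×1.887 = 5.722 m.
Hydraulic radius R = A/P = 3.465/5.722 = 0.6055 m.
From Manning's equation, S = [nQ / (1 A R^(2/3))]² = [0.033 × 9.54 / (1 × 3.465 × 0.6055^(2/3))]² = 0.0161.

S = 0.0161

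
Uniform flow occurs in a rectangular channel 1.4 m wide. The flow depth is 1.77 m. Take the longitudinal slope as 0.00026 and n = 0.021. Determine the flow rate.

Flow area A = b·y = 1.4 × 1.77 = 2.478 m². Wetted perimeter P = b + 2y = 1.4 + 2×1.77 = 4.94 m.
Hydraulic radius R = A/P = 2.478/4.94 = 0.5016 m.
Manning's equation: Q = (1/n) A R^(2/3) S^(1/2) = (1/0.021) × 2.478 × 0.5016^(2/3) × 0.00026^(1/2) = 1.2 m³/s.

Q = 1.2 m³/s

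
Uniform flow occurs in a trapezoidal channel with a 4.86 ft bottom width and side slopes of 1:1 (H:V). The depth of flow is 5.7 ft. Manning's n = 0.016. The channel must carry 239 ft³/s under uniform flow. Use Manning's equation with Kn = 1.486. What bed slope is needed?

S = 0.000448

With bottom width b = 4.86 ft and side slope z = 1: A = (b + zy)y = (4.86 + 1×5.7)×5.7 = 60.19 ft²; P = b + 2y√(1+z²) = 4.86 + 2×5.7×1.414 = 20.98 ft.
Hydraulic radius R = A/P = 60.19/20.98 = 2.869 ft.
From Manning's equation, S = [nQ / (1.486 A R^(2/3))]² = [0.016 × 239 / (1.486 × 60.19 × 2.869^(2/3))]² = 0.000448.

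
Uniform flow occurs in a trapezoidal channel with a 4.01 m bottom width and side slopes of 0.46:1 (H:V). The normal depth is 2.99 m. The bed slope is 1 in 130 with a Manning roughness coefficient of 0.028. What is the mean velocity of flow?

V = 4.14 m/s

With bottom width b = 4.01 m and side slope z = 0.46: A = (b + zy)y = (4.01 + 0.46×2.99)×2.99 = 16.1 m²; P = b + 2y√(1+z²) = 4.01 + 2×2.99×1.101 = 10.59 m.
Hydraulic radius R = A/P = 16.1/10.59 = 1.52 m.
From Manning's equation, V = (1/n) R^(2/3) S^(1/2) = (1/0.028) × 1.52^(2/3) × 0.007692^(1/2) = 4.14 m/s.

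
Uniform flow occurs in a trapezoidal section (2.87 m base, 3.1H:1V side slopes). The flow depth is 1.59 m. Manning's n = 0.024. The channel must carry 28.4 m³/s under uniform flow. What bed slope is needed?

With bottom width b = 2.87 m and side slope z = 3.1: A = (b + zy)y = (2.87 + 3.1×1.59)×1.59 = 12.4 m²; P = b + 2y√(1+z²) = 2.87 + 2×1.59×3.257 = 13.23 m.
Hydraulic radius R = A/P = 12.4/13.23 = 0.9374 m.
From Manning's equation, S = [nQ / (1 A R^(2/3))]² = [0.024 × 28.4 / (1 × 12.4 × 0.9374^(2/3))]² = 0.00329.

S = 0.00329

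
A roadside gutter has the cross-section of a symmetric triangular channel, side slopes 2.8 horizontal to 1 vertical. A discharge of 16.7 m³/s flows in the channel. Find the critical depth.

At critical depth, Q² T / (g A³) = 1, i.e. A³/T = Q²/g = 16.7²/9.81 = 28.43.
At y = 1.72 m: A³/T = 59.01 — high.
At y = 1.05 m: A³/T = 5.003 — low.
At y = 1.49 m: A³/T = 28.79 — close enough.

y_c = 1.49 m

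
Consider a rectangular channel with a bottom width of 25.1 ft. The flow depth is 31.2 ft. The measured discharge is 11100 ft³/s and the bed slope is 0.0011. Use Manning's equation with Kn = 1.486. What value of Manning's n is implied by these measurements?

n = 0.015

Flow area A = b·y = 25.1 × 31.2 = 783.1 ft². Wetted perimeter P = b + 2y = 25.1 + 2×31.2 = 87.5 ft.
Hydraulic radius R = A/P = 783.1/87.5 = 8.95 ft.
Rearranging Manning's equation: n = (1.486/Q) A R^(2/3) S^(1/2) = (1.486/11100) × 783.1 × 8.95^(2/3) × √0.0011 = 0.015.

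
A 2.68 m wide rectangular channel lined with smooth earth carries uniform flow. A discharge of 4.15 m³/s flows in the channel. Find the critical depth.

For a rectangular channel, critical depth y_c = (q²/g)^(1/3) where q = Q/b = 4.15/2.68 = 1.549 m²/s.
So y_c = (1.549²/9.81)^(1/3) = 0.625 m.

y_c = 0.625 m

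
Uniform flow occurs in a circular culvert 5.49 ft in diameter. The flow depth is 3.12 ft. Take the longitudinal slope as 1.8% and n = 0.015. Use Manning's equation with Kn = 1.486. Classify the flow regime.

supercritical

For a circular section of diameter D = 5.49 ft at depth y = 3.12 ft, the central angle is θ = 2 arccos(1 − 2y/D) = 3.416 rad. Then A = (D²/8)(θ − sin θ) = 13.89 ft² and P = Dθ/2 = 9.376 ft.
Hydraulic radius R = A/P = 13.89/9.376 = 1.481 ft.
V = (1.486/n) R^(2/3) √S = (1.486/0.015) × 1.481^(2/3) × √0.018 = 17.27 ft/s. Hydraulic depth D_h = A/T = 13.89/5.439 = 2.554 ft.
Froude number Fr = V/√(g·D_h) = 17.27/√(32.2×2.554) = 1.9, which is greater than 1, so the flow is supercritical.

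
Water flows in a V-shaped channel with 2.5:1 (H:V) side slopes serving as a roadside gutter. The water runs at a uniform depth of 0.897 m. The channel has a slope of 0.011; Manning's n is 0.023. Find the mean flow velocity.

V = 2.54 m/s

For a triangular section with side slope z = 2.5: A = zy² = 2.5×0.897² = 2.012 m²; P = 2y√(1+z²) = 2×0.897×2.693 = 4.83 m.
Hydraulic radius R = A/P = 2.012/4.83 = 0.4164 m.
From Manning's equation, V = (1/n) R^(2/3) S^(1/2) = (1/0.023) × 0.4164^(2/3) × 0.011^(1/2) = 2.54 m/s.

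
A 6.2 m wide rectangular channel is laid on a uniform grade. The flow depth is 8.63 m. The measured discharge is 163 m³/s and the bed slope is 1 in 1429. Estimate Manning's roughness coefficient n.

n = 0.015

Flow area A = b·y = 6.2 × 8.63 = 53.51 m². Wetted perimeter P = b + 2y = 6.2 + 2×8.63 = 23.46 m.
Hydraulic radius R = A/P = 53.51/23.46 = 2.281 m.
Rearranging Manning's equation: n = (1/Q) A R^(2/3) S^(1/2) = (1/163) × 53.51 × 2.281^(2/3) × √0.0006998 = 0.015.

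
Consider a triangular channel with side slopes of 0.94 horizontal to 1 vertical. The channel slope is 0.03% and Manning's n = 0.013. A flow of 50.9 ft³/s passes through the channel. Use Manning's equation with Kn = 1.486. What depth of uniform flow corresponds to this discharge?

Manning's equation rearranged: A R^(2/3) = nQ / (1.486·√S) = 0.013 × 50.9 / (1.486 × √0.0003) = 25.71.
Try y = 5.54 ft: A R^(2/3) = 44.21 — over.
Try y = 3.22 ft: A R^(2/3) = 10.4 — short.
Try y = 4.52 ft: A R^(2/3) = 25.7 — close enough.

y_n = 4.52 ft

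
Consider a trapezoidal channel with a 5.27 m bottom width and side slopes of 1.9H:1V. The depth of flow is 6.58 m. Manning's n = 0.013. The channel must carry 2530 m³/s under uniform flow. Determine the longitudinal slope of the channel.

With bottom width b = 5.27 m and side slope z = 1.9: A = (b + zy)y = (5.27 + 1.9×6.58)×6.58 = 116.9 m²; P = b + 2y√(1+z²) = 5.27 + 2×6.58×2.147 = 33.53 m.
Hydraulic radius R = A/P = 116.9/33.53 = 3.488 m.
From Manning's equation, S = [nQ / (1 A R^(2/3))]² = [0.013 × 2530 / (1 × 116.9 × 3.488^(2/3))]² = 0.015.

S = 0.015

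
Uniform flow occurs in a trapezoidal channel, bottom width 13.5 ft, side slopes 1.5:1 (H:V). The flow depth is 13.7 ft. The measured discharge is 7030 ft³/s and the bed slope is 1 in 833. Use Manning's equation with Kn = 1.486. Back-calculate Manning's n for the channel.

With bottom width b = 13.5 ft and side slope z = 1.5: A = (b + zy)y = (13.5 + 1.5×13.7)×13.7 = 466.5 ft²; P = b + 2y√(1+z²) = 13.5 + 2×13.7×1.803 = 62.9 ft.
Hydraulic radius R = A/P = 466.5/62.9 = 7.417 ft.
Rearranging Manning's equation: n = (1.486/Q) A R^(2/3) S^(1/2) = (1.486/7030) × 466.5 × 7.417^(2/3) × √0.0012 = 0.013.

n = 0.013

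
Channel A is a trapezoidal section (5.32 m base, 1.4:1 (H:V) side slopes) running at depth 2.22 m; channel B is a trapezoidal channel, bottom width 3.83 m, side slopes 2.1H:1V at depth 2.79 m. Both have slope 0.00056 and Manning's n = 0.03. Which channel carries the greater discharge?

channel B

Channel A: With bottom width b = 5.32 m and side slope z = 1.4: A = (b + zy)y = (5.32 + 1.4×2.22)×2.22 = 18.71 m²; P = b + 2y√(1+z²) = 5.32 + 2×2.22×1.72 = 12.96 m. Hydraulic radius R = A/P = 18.71/12.96 = 1.444 m. Q_A = (1/0.03)·18.71·1.444^(2/3)·√0.00056 = 18.85 m³/s.
Channel B: With bottom width b = 3.83 m and side slope z = 2.1: A = (b + zy)y = (3.83 + 2.1×2.79)×2.79 = 27.03 m²; P = b + 2y√(1+z²) = 3.83 + 2×2.79×2.326 = 16.81 m. Hydraulic radius R = A/P = 27.03/16.81 = 1.608 m. Q_B = (1/0.03)·27.03·1.608^(2/3)·√0.00056 = 29.27 m³/s.
Q_A = 18.85 m³/s vs Q_B = 29.27 m³/s, so channel B carries more.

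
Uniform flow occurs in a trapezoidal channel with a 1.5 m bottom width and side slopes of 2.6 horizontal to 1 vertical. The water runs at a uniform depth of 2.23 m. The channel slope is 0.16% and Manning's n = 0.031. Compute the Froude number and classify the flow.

With bottom width b = 1.5 m and side slope z = 2.6: A = (b + zy)y = (1.5 + 2.6×2.23)×2.23 = 16.27 m²; P = b + 2y√(1+z²) = 1.5 + 2×2.23×2.786 = 13.92 m.
Hydraulic radius R = A/P = 16.27/13.92 = 1.169 m.
V = (1/n) R^(2/3) √S = (1/0.031) × 1.169^(2/3) × √0.0016 = 1.432 m/s. Hydraulic depth D_h = A/T = 16.27/13.1 = 1.243 m.
Froude number Fr = V/√(g·D_h) = 1.432/√(9.81×1.243) = 0.41, which is less than 1, so the flow is subcritical.

subcritical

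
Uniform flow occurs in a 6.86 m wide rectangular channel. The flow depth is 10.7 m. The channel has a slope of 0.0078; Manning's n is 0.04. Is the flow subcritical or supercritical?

Flow area A = b·y = 6.86 × 10.7 = 73.4 m². Wetted perimeter P = b + 2y = 6.86 + 2×10.7 = 28.26 m.
Hydraulic radius R = A/P = 73.4/28.26 = 2.597 m.
V = (1/n) R^(2/3) √S = (1/0.04) × 2.597^(2/3) × √0.0078 = 4.172 m/s. Hydraulic depth D_h = A/T = 73.4/6.86 = 10.7 m.
Froude number Fr = V/√(g·D_h) = 4.172/√(9.81×10.7) = 0.407, which is less than 1, so the flow is subcritical.

subcritical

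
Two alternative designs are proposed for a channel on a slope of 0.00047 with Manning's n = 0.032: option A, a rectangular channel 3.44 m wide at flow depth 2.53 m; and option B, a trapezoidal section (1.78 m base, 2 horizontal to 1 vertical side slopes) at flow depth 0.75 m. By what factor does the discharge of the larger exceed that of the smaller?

5.87

Channel A: Flow area A = b·y = 3.44 × 2.53 = 8.703 m². Wetted perimeter P = b + 2y = 3.44 + 2×2.53 = 8.5 m. Hydraulic radius R = A/P = 8.703/8.5 = 1.024 m. Q_A = (1/0.032)·8.703·1.024^(2/3)·√0.00047 = 5.99 m³/s.
Channel B: With bottom width b = 1.78 m and side slope z = 2: A = (b + zy)y = (1.78 + 2×0.75)×0.75 = 2.46 m²; P = b + 2y√(1+z²) = 1.78 + 2×0.75×2.236 = 5.134 m. Hydraulic radius R = A/P = 2.46/5.134 = 0.4791 m. Q_B = (1/0.032)·2.46·0.4791^(2/3)·√0.00047 = 1.021 m³/s.
The larger discharge is 5.99 m³/s and the smaller is 1.021 m³/s; the ratio is 5.87.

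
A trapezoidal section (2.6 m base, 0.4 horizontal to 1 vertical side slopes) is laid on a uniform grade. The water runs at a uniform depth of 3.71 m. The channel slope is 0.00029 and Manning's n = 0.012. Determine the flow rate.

Q = 27.3 m³/s

With bottom width b = 2.6 m and side slope z = 0.4: A = (b + zy)y = (2.6 + 0.4×3.71)×3.71 = 15.15 m²; P = b + 2y√(1+z²) = 2.6 + 2×3.71×1.077 = 10.59 m.
Hydraulic radius R = A/P = 15.15/10.59 = 1.431 m.
Manning's equation: Q = (1/n) A R^(2/3) S^(1/2) = (1/0.012) × 15.15 × 1.431^(2/3) × 0.00029^(1/2) = 27.3 m³/s.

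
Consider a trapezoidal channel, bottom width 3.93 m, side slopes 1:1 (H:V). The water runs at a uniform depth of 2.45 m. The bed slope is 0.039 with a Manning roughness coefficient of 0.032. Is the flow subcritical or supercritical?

supercritical

With bottom width b = 3.93 m and side slope z = 1: A = (b + zy)y = (3.93 + 1×2.45)×2.45 = 15.63 m²; P = b + 2y√(1+z²) = 3.93 + 2×2.45×1.414 = 10.86 m.
Hydraulic radius R = A/P = 15.63/10.86 = 1.439 m.
V = (1/n) R^(2/3) √S = (1/0.032) × 1.439^(2/3) × √0.039 = 7.867 m/s. Hydraulic depth D_h = A/T = 15.63/8.83 = 1.77 m.
Froude number Fr = V/√(g·D_h) = 7.867/√(9.81×1.77) = 1.89, which is greater than 1, so the flow is supercritical.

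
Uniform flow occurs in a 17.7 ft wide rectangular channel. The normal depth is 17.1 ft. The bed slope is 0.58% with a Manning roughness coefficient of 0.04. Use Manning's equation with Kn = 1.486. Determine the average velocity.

V = 9.17 ft/s

Flow area A = b·y = 17.7 × 17.1 = 302.7 ft². Wetted perimeter P = b + 2y = 17.7 + 2×17.1 = 51.9 ft.
Hydraulic radius R = A/P = 302.7/51.9 = 5.832 ft.
From Manning's equation, V = (1.486/n) R^(2/3) S^(1/2) = (1.486/0.04) × 5.832^(2/3) × 0.0058^(1/2) = 9.17 ft/s.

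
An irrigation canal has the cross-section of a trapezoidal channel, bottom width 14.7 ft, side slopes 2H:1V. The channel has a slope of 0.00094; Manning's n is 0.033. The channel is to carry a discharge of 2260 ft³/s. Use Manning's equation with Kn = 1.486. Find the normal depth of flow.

y_n = 11.9 ft

Manning's equation rearranged: A R^(2/3) = nQ / (1.486·√S) = 0.033 × 2260 / (1.486 × √0.00094) = 1637.
Trying y = 13.6 ft: A R^(2/3) = 2192 — high.
Trying y = 9.25 ft: A R^(2/3) = 954.2 — low.
Trying y = 11.9 ft: A R^(2/3) = 1636 — close enough.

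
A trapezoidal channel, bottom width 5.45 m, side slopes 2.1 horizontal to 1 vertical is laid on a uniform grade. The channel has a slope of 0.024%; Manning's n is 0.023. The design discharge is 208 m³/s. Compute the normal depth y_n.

y_n = 6.73 m

Manning's equation rearranged: A R^(2/3) = nQ / (1·√S) = 0.023 × 208 / (√0.00024) = 308.8.
At y = 8.32 m: A R^(2/3) = 505.8 — over.
At y = 5.8 m: A R^(2/3) = 219.9 — short.
At y = 6.73 m: A R^(2/3) = 308.7 — matches.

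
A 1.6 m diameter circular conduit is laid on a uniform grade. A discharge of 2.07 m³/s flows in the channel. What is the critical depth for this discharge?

At critical depth, Q² T / (g A³) = 1, i.e. A³/T = Q²/g = 2.07²/9.81 = 0.4368.
At y = 0.806 m: A³/T = 0.6534 — over.
At y = 0.523 m: A³/T = 0.1241 — short.
At y = 0.725 m: A³/T = 0.4359 — matches.

y_c = 0.725 m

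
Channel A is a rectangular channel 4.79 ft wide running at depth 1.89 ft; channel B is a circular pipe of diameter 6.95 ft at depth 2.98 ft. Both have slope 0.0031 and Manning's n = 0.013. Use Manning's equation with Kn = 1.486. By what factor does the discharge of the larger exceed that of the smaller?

Channel A: Flow area A = b·y = 4.79 × 1.89 = 9.053 ft². Wetted perimeter P = b + 2y = 4.79 + 2×1.89 = 8.57 ft. Hydraulic radius R = A/P = 9.053/8.57 = 1.056 ft. Q_A = (1.486/0.013)·9.053·1.056^(2/3)·√0.0031 = 59.76 ft³/s.
Channel B: For a circular section of diameter D = 6.95 ft at depth y = 2.98 ft, the central angle is θ = 2 arccos(1 − 2y/D) = 2.856 rad. Then A = (D²/8)(θ − sin θ) = 15.54 ft² and P = Dθ/2 = 9.924 ft. Hydraulic radius R = A/P = 15.54/9.924 = 1.566 ft. Q_B = (1.486/0.013)·15.54·1.566^(2/3)·√0.0031 = 133.4 ft³/s.
The larger discharge is 133.4 ft³/s and the smaller is 59.76 ft³/s; the ratio is 2.23.

2.23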